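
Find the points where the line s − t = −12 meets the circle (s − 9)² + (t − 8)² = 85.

Express t = s + 12 and substitute into the circle:
2s² − 10s + 12 = 0  ⟹  s² − 5s + 6 = 0
s = 3 or s = 2, giving (3, 15) and (2, 14).

(2, 14) and (3, 15)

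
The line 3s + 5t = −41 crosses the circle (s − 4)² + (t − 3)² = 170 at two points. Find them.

(−7, −4) and (3, −10)

Express t = (−41 − 3s)/5 and substitute into the circle:
34s² + 136s − 714 = 0  ⟹  s² + 4s − 21 = 0
s = 3 or s = −7, giving (3, −10) and (−7, −4).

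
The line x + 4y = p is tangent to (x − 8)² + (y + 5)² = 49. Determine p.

p = −12 ± 7√17

For a tangent, require d(centre, line) = r = 7.
|1·8 + 4·(−5) − p| / √17 = 7
|p − (−12)| = 7√17.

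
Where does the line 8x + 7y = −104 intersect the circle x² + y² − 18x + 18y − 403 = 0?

(−13, 0) and (15, −32)

Substitute y = (−104 − 8x)/7:
113x² − 226x − 22035 = 0  ⟹  x² − 2x − 195 = 0
x = 15 or x = −13, giving (15, −32) and (−13, 0).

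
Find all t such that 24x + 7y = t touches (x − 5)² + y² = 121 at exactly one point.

For a tangent, require d(centre, line) = r = 11.
|24·5 + 7·0 − t| / √625 = 11
|t − (120)| = 11·25, so t = 395 or t = −155.

t = −155 or t = 395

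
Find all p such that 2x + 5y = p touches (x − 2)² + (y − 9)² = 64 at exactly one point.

p = 49 ± 8√29

For a tangent, require d(centre, line) = r = 8.
|2·2 + 5·9 − p| / √29 = 8
|p − (49)| = 8√29.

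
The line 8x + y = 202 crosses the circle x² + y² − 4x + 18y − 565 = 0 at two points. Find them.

(25, 2) and (27, −14)

From the line, y = −8x + 202. Substituting:
65x² − 3380x + 43875 = 0  ⟹  x² − 52x + 675 = 0
x = 27 or x = 25, giving (27, −14) and (25, 2).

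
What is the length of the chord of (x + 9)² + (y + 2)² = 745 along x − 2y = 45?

From the line, y = (−45 + x)/2. Substituting:
5x² − 10x − 975 = 0  ⟹  x² − 2x − 195 = 0
x = 15 or x = −13, giving (15, −15) and (−13, −29).
Chord length = distance between (15, −15) and (−13, −29) = √980 = 14√5.

14√5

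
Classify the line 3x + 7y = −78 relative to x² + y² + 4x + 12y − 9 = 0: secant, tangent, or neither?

secant

d² = (3·(−2) + 7·(−6) − (−78))²/58 = 450/29; r² = 49.
Since d² < r², the line cuts the circle twice.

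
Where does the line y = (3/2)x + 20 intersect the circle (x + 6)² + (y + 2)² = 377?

(−22, −13) and (−2, 17)

Express y = (40 + 3x)/2 and substitute into the circle:
13x² + 312x + 572 = 0  ⟹  x² + 24x + 44 = 0
x = −2 or x = −22, giving (−2, 17) and (−22, −13).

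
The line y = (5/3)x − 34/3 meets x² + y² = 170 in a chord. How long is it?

4√34

Express y = (−34 + 5x)/3 and substitute into the circle:
34x² − 340x − 374 = 0  ⟹  x² − 10x − 11 = 0
x = 11 or x = −1, giving (11, 7) and (−1, −13).
|(11, 7) − (−1, −13)| = √((12)² + (20)²) = 4√34.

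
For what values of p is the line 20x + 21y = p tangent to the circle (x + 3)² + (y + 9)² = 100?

p = −539 or p = 41

The line touches the circle iff its distance from (−3, −9) is 10:
|20·(−3) + 21·(−9) − p| / √841 = 10
|p − (−249)| = 10·29, so p = 41 or p = −539.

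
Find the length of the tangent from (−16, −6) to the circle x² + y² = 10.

√282

The centre is (0, 0) and r = √10. The square of the distance from P to the centre is 256 + 36 = 292.
Power of the point: PT² = |PO|² − r² = 282, so PT = √282.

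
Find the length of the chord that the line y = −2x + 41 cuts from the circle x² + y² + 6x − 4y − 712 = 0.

Express y = −2x + 41 and substitute into the circle:
5x² − 150x + 805 = 0  ⟹  x² − 30x + 161 = 0
x = 23 or x = 7, giving (23, −5) and (7, 27).
|(23, −5) − (7, 27)| = √((16)² + (−32)²) = 16√5.

16√5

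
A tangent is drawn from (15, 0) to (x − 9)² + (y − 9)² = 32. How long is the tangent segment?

With centre O = (9, 9), |OP|² = 117 and r² = 32.
Power of the point: PT² = |PO|² − r² = 85, so PT = √85.

√85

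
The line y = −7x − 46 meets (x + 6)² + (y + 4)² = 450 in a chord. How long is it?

From the line, y = −7x − 46. Substituting:
50x² + 600x + 1350 = 0  ⟹  x² + 12x + 27 = 0
x = −3 or x = −9, giving (−3, −25) and (−9, 17).
|(−3, −25) − (−9, 17)| = √((6)² + (−42)²) = 30√2.

30√2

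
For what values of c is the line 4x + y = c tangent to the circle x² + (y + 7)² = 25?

c = −7 ± 5√17

The line touches the circle iff its distance from (0, −7) is 5:
|4·0 + 1·(−7) − c| / √17 = 5
|c − (−7)| = 5√17.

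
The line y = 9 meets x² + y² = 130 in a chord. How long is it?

The distance from (0, 0) to the line is 9, and r² = 130.
Half the chord is √(r² − d²) = √(49), so the full chord is 14.

14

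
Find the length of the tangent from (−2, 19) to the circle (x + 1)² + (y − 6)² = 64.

√106

Centre (−1, 6), r² = 64. |PO|² = (−1)² + (13)² = 170.
The tangent meets the radius at right angles, so tangent² = |PO|² − r² = 170 − 64 = 106.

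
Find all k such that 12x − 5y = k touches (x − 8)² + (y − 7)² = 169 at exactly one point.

For a tangent, require d(centre, line) = r = 13.
|12·8 − 5·7 − k| / √169 = 13
|k − (61)| = 13·13, so k = 230 or k = −108.

k = −108 or k = 230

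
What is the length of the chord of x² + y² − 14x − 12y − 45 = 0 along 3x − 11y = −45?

Express y = (45 + 3x)/11 and substitute into the circle:
130x² − 1820x − 9360 = 0  ⟹  x² − 14x − 72 = 0
x = 18 or x = −4, giving (18, 9) and (−4, 3).
|(18, 9) − (−4, 3)| = √((22)² + (6)²) = 2√130.

2√130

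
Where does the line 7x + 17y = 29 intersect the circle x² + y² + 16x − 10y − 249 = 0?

Substitute y = (29 − 7x)/17:
338x² + 5408x − 76050 = 0  ⟹  x² + 16x − 225 = 0
x = 9 or x = −25, giving (9, −2) and (−25, 12).

(−25, 12) and (9, −2)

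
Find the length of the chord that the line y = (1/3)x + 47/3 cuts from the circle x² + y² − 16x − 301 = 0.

Centre (8, 0), r² = 365. Perpendicular distance d from centre to line = |55| / √10 = 55/√10.
Half the chord is √(r² − d²) = √(125/2), so the full chord is 5√10.

5√10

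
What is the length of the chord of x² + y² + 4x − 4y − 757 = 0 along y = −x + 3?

The distance from (−2, 2) to the line is 3/√2, and r² = 765.
Chord = 2√(r² − d²) = 2·√(1521/2) = 39√2.

39√2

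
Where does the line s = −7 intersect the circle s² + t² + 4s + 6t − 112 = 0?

The line gives s = −7. Substituting into the circle:
t² + 6t − 91 = 0
t = 7 or t = −13, giving (−7, 7) and (−7, −13).

(−7, −13) and (−7, 7)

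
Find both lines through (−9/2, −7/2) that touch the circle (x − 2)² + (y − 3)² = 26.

x − 5y = 13 and 5x − y = −19

Write the tangent as mx − y + (−7/2 − m·(−9/2)) = 0 and set its distance from the centre to √26:
[m·(13/2) − (13/2)]² = 26(m² + 1)
5m² − 26m + 5 = 0, so m = 1/5 or m = 5.
Through (−9/2, −7/2) these give x − 5y = 13 and 5x − y = −19.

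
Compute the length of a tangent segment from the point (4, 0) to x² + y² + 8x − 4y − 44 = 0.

Centre (−4, 2), r² = 64. |PO|² = (8)² + (−2)² = 68.
By the tangent–radius right angle, tangent length = √(|PO|² − r²) = √4 = 2.

2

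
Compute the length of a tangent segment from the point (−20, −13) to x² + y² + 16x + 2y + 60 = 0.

√283

The centre is (−8, −1) and r = √5. The square of the distance from P to the centre is 144 + 144 = 288.
The tangent meets the radius at right angles, so tangent² = |PO|² − r² = 288 − 5 = 283.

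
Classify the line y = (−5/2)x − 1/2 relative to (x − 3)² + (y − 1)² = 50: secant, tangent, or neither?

Substituting the line into the circle gives 29x² + 6x − 155 = 0.
Δ = 36 − (−17980) = 18016.
Two real roots: the line is a secant.

secant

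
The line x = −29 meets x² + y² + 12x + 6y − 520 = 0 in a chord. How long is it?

The line gives x = −29. Substituting into the circle:
y² + 6y − 27 = 0
y = 3 or y = −9, giving (−29, 3) and (−29, −9).
Chord length = distance between (−29, 3) and (−29, −9) = √144 = 12.

12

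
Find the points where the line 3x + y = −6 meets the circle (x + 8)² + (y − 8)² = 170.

(−9, 21) and (−1, −3)

Express y = −3x − 6 and substitute into the circle:
10x² + 100x + 90 = 0  ⟹  x² + 10x + 9 = 0
x = −1 or x = −9, giving (−1, −3) and (−9, 21).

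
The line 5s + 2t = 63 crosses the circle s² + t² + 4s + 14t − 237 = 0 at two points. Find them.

Express t = (63 − 5s)/2 and substitute into the circle:
29s² − 754s + 4785 = 0  ⟹  s² − 26s + 165 = 0
s = 15 or s = 11, giving (15, −6) and (11, 4).

(11, 4) and (15, −6)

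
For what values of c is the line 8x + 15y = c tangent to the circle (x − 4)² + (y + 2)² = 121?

For a tangent, require d(centre, line) = r = 11.
|8·4 + 15·(−2) − c| / √289 = 11
|c − (2)| = 11·17, so c = 189 or c = −185.

c = −185 or c = 189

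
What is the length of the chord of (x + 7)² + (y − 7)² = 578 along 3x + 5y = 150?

2√34

Express y = (150 − 3x)/5 and substitute into the circle:
34x² − 340x = 0  ⟹  x² − 10x = 0
x = 10 or x = 0, giving (10, 24) and (0, 30).
Chord length = distance between (10, 24) and (0, 30) = √136 = 2√34.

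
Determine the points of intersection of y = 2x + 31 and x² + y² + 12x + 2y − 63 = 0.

Express y = 2x + 31 and substitute into the circle:
5x² + 140x + 960 = 0  ⟹  x² + 28x + 192 = 0
x = −12 or x = −16, giving (−12, 7) and (−16, −1).

(−16, −1) and (−12, 7)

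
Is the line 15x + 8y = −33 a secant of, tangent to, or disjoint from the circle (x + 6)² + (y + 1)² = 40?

Centre (−6, −1), r² = 40. Distance² from centre to line = (−65)²/289 = 4225/289.
Since d² < r², the line cuts the circle twice.

secant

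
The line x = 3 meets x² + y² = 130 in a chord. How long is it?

Centre (0, 0), r² = 130. Perpendicular distance d from centre to line = |−3| / √1 = 3.
Chord = 2√(r² − d²) = 2·√(121) = 22.

22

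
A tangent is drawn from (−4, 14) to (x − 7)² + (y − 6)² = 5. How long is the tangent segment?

6√5

The centre is (7, 6) and r = √5. The square of the distance from P to the centre is 121 + 64 = 185.
By the tangent–radius right angle, tangent length = √(|PO|² − r²) = √180 = 6√5.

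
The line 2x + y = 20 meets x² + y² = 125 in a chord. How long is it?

6√5

From the line, y = −2x + 20. Substituting:
5x² − 80x + 275 = 0  ⟹  x² − 16x + 55 = 0
x = 11 or x = 5, giving (11, −2) and (5, 10).
|(11, −2) − (5, 10)| = √((6)² + (−12)²) = 6√5.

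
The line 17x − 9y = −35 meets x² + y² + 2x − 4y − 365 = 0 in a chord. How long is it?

2√370

The distance from (−1, 2) to the line is 0/√370, and r² = 370.
Chord = 2√(r² − d²) = 2·√(370) = 2√370.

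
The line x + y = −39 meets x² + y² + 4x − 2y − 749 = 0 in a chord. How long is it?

8√2

From the line, y = −x − 39. Substituting:
2x² + 84x + 850 = 0  ⟹  x² + 42x + 425 = 0
x = −17 or x = −25, giving (−17, −22) and (−25, −14).
|(−17, −22) − (−25, −14)| = √((8)² + (−8)²) = 8√2.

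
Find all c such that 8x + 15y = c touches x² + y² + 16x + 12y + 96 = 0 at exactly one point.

c = −188 or c = −120

Tangency holds when the distance from the centre (−8, −6) to the line equals the radius 2:
|8·(−8) + 15·(−6) − c| / √289 = 2
|c − (−154)| = 2·17, so c = −120 or c = −188.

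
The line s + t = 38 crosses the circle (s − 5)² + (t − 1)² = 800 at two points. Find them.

From the line, t = −s + 38. Substituting:
2s² − 84s + 594 = 0  ⟹  s² − 42s + 297 = 0
s = 33 or s = 9, giving (33, 5) and (9, 29).

(9, 29) and (33, 5)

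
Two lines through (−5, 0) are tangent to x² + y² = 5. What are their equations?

Write the tangent as mx − y + (0 − m·(−5)) = 0 and set its distance from the centre to √5:
[m·(5) − (0)]² = 5(m² + 1)
4m² − 1 = 0, so m = −1/2 or m = 1/2.
With m = −1/2: x + 2y = −5. With m = 1/2: x − 2y = −5.

x + 2y = −5 and x − 2y = −5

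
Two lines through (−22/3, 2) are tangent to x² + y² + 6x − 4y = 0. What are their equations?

3x − 2y = −26 and 3x + 2y = −18

Write the tangent as mx − y + (2 − m·(−22/3)) = 0 and set its distance from the centre to √13:
[m·(13/3) − (0)]² = 13(m² + 1)
4m² − 9 = 0, so m = 3/2 or m = −3/2.
With m = 3/2: 3x − 2y = −26. With m = −3/2: 3x + 2y = −18.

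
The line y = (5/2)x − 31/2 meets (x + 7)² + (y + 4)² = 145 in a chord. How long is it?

2√29

From the line, y = (−31 + 5x)/2. Substituting:
29x² − 174x + 145 = 0  ⟹  x² − 6x + 5 = 0
x = 5 or x = 1, giving (5, −3) and (1, −13).
|(5, −3) − (1, −13)| = √((4)² + (10)²) = 2√29.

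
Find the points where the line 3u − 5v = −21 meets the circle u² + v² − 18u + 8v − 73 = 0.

Substitute v = (21 + 3u)/5:
34u² − 204u − 544 = 0  ⟹  u² − 6u − 16 = 0
u = 8 or u = −2, giving (8, 9) and (−2, 3).

(−2, 3) and (8, 9)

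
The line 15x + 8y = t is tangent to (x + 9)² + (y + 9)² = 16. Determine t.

t = −275 or t = −139

Tangency holds when the distance from the centre (−9, −9) to the line equals the radius 4:
|15·(−9) + 8·(−9) − t| / √289 = 4
|t − (−207)| = 4·17, so t = −139 or t = −275.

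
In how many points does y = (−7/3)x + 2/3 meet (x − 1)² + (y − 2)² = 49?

Substituting the line into the circle gives 58x² + 38x − 416 = 0.
Discriminant = (38)² − 4·58·(−416) = 97956 > 0.
Two real roots: the line is a secant.

2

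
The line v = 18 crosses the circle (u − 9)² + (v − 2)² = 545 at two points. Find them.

From the line, v = 18. Substituting:
u² − 18u − 208 = 0
u = 26 or u = −8, giving (26, 18) and (−8, 18).

(−8, 18) and (26, 18)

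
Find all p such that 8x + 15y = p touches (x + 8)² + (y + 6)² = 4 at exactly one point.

The line touches the circle iff its distance from (−8, −6) is 2:
|8·(−8) + 15·(−6) − p| / √289 = 2
|p − (−154)| = 2·17, so p = −120 or p = −188.

p = −188 or p = −120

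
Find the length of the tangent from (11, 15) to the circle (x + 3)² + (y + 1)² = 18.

√434

With centre O = (−3, −1), |OP|² = 452 and r² = 18.
By the tangent–radius right angle, tangent length = √(|PO|² − r²) = √434.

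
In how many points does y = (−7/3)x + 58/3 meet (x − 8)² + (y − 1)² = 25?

2

Substituting the line into the circle gives 58x² − 914x + 3376 = 0.
Discriminant = (−914)² − 4·58·(3376) = 52164 > 0.
Two real roots: the line is a secant.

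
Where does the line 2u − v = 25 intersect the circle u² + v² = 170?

(7, −11) and (13, 1)

From the line, v = 2u − 25. Substituting:
5u² − 100u + 455 = 0  ⟹  u² − 20u + 91 = 0
u = 13 or u = 7, giving (13, 1) and (7, −11).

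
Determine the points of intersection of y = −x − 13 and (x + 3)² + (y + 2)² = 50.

(−10, −3) and (−4, −9)

Express y = −x − 13 and substitute into the circle:
2x² + 28x + 80 = 0  ⟹  x² + 14x + 40 = 0
x = −4 or x = −10, giving (−4, −9) and (−10, −3).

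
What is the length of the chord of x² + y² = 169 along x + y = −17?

Centre (0, 0), r² = 169. Perpendicular distance d from centre to line = |17| / √2 = 17/√2.
Chord = 2√(r² − d²) = 2·√(49/2) = 7√2.

7√2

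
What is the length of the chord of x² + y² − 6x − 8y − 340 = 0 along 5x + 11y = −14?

Express y = (−14 − 5x)/11 and substitute into the circle:
146x² − 146x − 39712 = 0  ⟹  x² − x − 272 = 0
x = 17 or x = −16, giving (17, −9) and (−16, 6).
Chord length = distance between (17, −9) and (−16, 6) = √1314 = 3√146.

3√146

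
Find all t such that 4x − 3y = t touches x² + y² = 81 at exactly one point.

t = −45 or t = 45

Tangency holds when the distance from the centre (0, 0) to the line equals the radius 9:
|4·0 − 3·0 − t| / √25 = 9
|t| = 9·5, so t = 45 or t = −45.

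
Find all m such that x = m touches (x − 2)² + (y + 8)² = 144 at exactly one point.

m = −10 or m = 14

For a tangent, require d(centre, line) = r = 12.
|1·2 + 0·(−8) − m| / √1 = 12
|m − (2)| = 12, so m = 14 or m = −10.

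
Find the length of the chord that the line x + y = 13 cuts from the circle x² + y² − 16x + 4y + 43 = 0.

Centre (8, −2), r² = 25. Perpendicular distance d from centre to line = |−7| / √2 = 7/√2.
Half the chord is √(r² − d²) = √(1/2), so the full chord is √2.

√2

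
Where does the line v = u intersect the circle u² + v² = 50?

(−5, −5) and (5, 5)

Substitute v = u:
2u² − 50 = 0  ⟹  u² − 25 = 0
u = 5 or u = −5, giving (5, 5) and (−5, −5).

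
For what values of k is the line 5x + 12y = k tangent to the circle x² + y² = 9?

k = −39 or k = 39

For a tangent, require d(centre, line) = r = 3.
|5·0 + 12·0 − k| / √169 = 3
|k| = 3·13, so k = 39 or k = −39.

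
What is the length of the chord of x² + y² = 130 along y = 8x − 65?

Express y = 8x − 65 and substitute into the circle:
65x² − 1040x + 4095 = 0  ⟹  x² − 16x + 63 = 0
x = 9 or x = 7, giving (9, 7) and (7, −9).
Chord length = distance between (9, 7) and (7, −9) = √260 = 2√65.

2√65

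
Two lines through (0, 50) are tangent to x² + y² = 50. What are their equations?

7x + y = 50 and 7x − y = −50

Let a tangent through (0, 50) have slope m. Its distance from (0, 0) must equal 5√2:
(0m − (−50))² = 50(m² + 1)
m² − 49 = 0, so m = −7 or m = 7.
With m = −7: 7x + y = 50. With m = 7: 7x − y = −50.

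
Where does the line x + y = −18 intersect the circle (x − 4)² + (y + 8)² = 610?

(−19, 1) and (13, −31)

Express y = −x − 18 and substitute into the circle:
2x² + 12x − 494 = 0  ⟹  x² + 6x − 247 = 0
x = 13 or x = −19, giving (13, −31) and (−19, 1).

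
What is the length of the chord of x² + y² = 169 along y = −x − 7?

Substitute y = −x − 7:
2x² + 14x − 120 = 0  ⟹  x² + 7x − 60 = 0
x = 5 or x = −12, giving (5, −12) and (−12, 5).
|(5, −12) − (−12, 5)| = √((17)² + (−17)²) = 17√2.

17√2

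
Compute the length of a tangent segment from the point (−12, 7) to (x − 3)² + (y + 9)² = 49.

With centre O = (3, −9), |OP|² = 481 and r² = 49.
Power of the point: PT² = |PO|² − r² = 432, so PT = 12√3.

12√3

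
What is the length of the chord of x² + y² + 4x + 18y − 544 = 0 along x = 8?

46

The line gives x = 8. Substituting into the circle:
y² + 18y − 448 = 0
y = 14 or y = −32, giving (8, 14) and (8, −32).
Chord length = distance between (8, 14) and (8, −32) = √2116 = 46.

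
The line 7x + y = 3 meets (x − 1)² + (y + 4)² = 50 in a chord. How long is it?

Express y = −7x + 3 and substitute into the circle:
50x² − 100x = 0  ⟹  x² − 2x = 0
x = 2 or x = 0, giving (2, −11) and (0, 3).
Chord length = distance between (2, −11) and (0, 3) = √200 = 10√2.

10√2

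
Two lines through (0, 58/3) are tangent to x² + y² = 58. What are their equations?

Let a tangent through (0, 58/3) have slope m. Its distance from (0, 0) must equal √58:
[m·(0) − (−58/3)]² = 58(m² + 1)
9m² − 49 = 0, so m = −7/3 or m = 7/3.
With m = −7/3: 7x + 3y = 58. With m = 7/3: 7x − 3y = −58.

7x + 3y = 58 and 7x − 3y = −58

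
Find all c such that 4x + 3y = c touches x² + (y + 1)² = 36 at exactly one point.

For a tangent, require d(centre, line) = r = 6.
|4·0 + 3·(−1) − c| / √25 = 6
|c − (−3)| = 6·5, so c = 27 or c = −33.

c = −33 or c = 27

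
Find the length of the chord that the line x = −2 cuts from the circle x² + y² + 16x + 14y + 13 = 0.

The line gives x = −2. Substituting into the circle:
y² + 14y − 15 = 0
y = 1 or y = −15, giving (−2, 1) and (−2, −15).
Chord length = distance between (−2, 1) and (−2, −15) = √256 = 16.

16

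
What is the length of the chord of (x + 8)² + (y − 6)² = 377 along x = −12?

The distance from (−8, 6) to the line is 4, and r² = 377.
Half the chord is √(r² − d²) = √(361), so the full chord is 38.

38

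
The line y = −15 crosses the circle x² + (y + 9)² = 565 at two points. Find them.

(−23, −15) and (23, −15)

Express y = −15 and substitute into the circle:
x² − 529 = 0
x = 23 or x = −23, giving (23, −15) and (−23, −15).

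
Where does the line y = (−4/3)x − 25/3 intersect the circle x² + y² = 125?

From the line, y = (−25 − 4x)/3. Substituting:
25x² + 200x − 500 = 0  ⟹  x² + 8x − 20 = 0
x = 2 or x = −10, giving (2, −11) and (−10, 5).

(−10, 5) and (2, −11)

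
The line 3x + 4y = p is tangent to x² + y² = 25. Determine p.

Tangency holds when the distance from the centre (0, 0) to the line equals the radius 5:
|3·0 + 4·0 − p| / √25 = 5
|p| = 5·5, so p = 25 or p = −25.

p = −25 or p = 25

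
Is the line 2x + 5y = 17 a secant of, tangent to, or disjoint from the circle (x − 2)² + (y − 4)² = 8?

secant

Substituting the line into the circle gives 29x² − 88x − 91 = 0.
Δ = 7744 − (−10556) = 18300.
Two real roots: the line is a secant.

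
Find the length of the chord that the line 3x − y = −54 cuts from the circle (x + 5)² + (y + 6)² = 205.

√10

Centre (−5, −6), r² = 205. Perpendicular distance d from centre to line = |45| / √10 = 45/√10.
Chord = 2√(r² − d²) = 2·√(5/2) = √10.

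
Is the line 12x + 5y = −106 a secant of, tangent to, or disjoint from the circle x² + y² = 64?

disjoint

d² = (12·0 + 5·0 − (−106))²/169 = 11236/169; r² = 64.
Since d² > r², the line lies outside the circle.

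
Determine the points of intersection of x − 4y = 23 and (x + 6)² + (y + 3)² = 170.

Express y = (−23 + x)/4 and substitute into the circle:
17x² + 170x − 2023 = 0  ⟹  x² + 10x − 119 = 0
x = 7 or x = −17, giving (7, −4) and (−17, −10).

(−17, −10) and (7, −4)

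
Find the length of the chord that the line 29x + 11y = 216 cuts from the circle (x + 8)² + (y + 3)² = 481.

√962

The distance from (−8, −3) to the line is 481/√962, and r² = 481.
Chord = 2√(r² − d²) = 2·√(481/2) = √962.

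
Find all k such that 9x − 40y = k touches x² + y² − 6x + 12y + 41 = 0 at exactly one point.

k = 185 or k = 349

For a tangent, require d(centre, line) = r = 2.
|9·3 − 40·(−6) − k| / √1681 = 2
|k − (267)| = 2·41, so k = 349 or k = 185.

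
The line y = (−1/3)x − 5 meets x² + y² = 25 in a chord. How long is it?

√10

The distance from (0, 0) to the line is 15/√10, and r² = 25.
Chord = 2√(r² − d²) = 2·√(5/2) = √10.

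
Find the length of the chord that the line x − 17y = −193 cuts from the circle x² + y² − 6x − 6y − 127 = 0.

The distance from (3, 3) to the line is 145/√290, and r² = 145.
Chord = 2√(r² − d²) = 2·√(145/2) = √290.

√290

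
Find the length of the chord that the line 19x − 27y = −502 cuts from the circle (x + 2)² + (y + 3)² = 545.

√1090

Centre (−2, −3), r² = 545. Perpendicular distance d from centre to line = |545| / √1090 = 545/√1090.
Chord = 2√(r² − d²) = 2·√(545/2) = √1090.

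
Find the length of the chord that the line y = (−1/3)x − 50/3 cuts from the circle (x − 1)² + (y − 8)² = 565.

Substitute y = (−50 − x)/3:
10x² + 130x + 400 = 0  ⟹  x² + 13x + 40 = 0
x = −5 or x = −8, giving (−5, −15) and (−8, −14).
|(−5, −15) − (−8, −14)| = √((3)² + (−1)²) = √10.

√10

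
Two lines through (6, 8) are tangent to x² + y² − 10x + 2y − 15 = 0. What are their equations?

Write the tangent as mx − y + (8 − m·(6)) = 0 and set its distance from the centre to √41:
(−1m − (−9))² = 41(m² + 1)
20m² + 9m − 20 = 0, so m = −5/4 or m = 4/5.
Through (6, 8) these give 5x + 4y = 62 and 4x − 5y = −16.

5x + 4y = 62 and 4x − 5y = −16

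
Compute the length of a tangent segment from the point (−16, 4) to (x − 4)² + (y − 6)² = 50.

With centre O = (4, 6), |OP|² = 404 and r² = 50.
The tangent meets the radius at right angles, so tangent² = |PO|² − r² = 404 − 50 = 354.

√354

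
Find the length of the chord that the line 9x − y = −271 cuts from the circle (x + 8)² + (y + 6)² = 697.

From the line, y = 9x + 271. Substituting:
82x² + 5002x + 76096 = 0  ⟹  x² + 61x + 928 = 0
x = −29 or x = −32, giving (−29, 10) and (−32, −17).
|(−29, 10) − (−32, −17)| = √((3)² + (27)²) = 3√82.

3√82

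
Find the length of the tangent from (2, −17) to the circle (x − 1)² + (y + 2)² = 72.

With centre O = (1, −2), |OP|² = 226 and r² = 72.
Power of the point: PT² = |PO|² − r² = 154, so PT = √154.

√154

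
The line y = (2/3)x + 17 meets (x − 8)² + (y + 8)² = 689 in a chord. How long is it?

4√13

Centre (8, −8), r² = 689. Perpendicular distance d from centre to line = |91| / √13 = 91/√13.
Chord = 2√(r² − d²) = 2·√(52) = 4√13.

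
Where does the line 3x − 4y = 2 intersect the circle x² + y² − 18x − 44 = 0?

(−2, −2) and (14, 10)

Express y = (−2 + 3x)/4 and substitute into the circle:
25x² − 300x − 700 = 0  ⟹  x² − 12x − 28 = 0
x = 14 or x = −2, giving (14, 10) and (−2, −2).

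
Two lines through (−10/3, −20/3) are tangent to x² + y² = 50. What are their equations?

Write the tangent as mx − y + (−20/3 − m·(−10/3)) = 0 and set its distance from the centre to 5√2:
(10/3m − (20/3))² = 50(m² + 1)
7m² + 8m + 1 = 0, so m = −1 or m = −1/7.
With m = −1: x + y = −10. With m = −1/7: x + 7y = −50.

x + y = −10 and x + 7y = −50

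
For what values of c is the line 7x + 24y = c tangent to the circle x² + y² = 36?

c = −150 or c = 150

For a tangent, require d(centre, line) = r = 6.
|7·0 + 24·0 − c| / √625 = 6
|c| = 6·25, so c = 150 or c = −150.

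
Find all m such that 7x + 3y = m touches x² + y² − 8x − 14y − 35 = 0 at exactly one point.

The line touches the circle iff its distance from (4, 7) is 10:
|7·4 + 3·7 − m| / √58 = 10
|m − (49)| = 10√58.

m = 49 ± 10√58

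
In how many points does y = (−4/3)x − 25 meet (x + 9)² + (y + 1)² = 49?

d² = (4·(−9) + 3·(−1) − (−75))²/25 = 1296/25; r² = 49.
Since d² > r², the line lies outside the circle.

0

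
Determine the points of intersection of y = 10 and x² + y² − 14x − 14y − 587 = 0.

(−19, 10) and (33, 10)

From the line, y = 10. Substituting:
x² − 14x − 627 = 0
x = 33 or x = −19, giving (33, 10) and (−19, 10).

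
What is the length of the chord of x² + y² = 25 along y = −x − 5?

Substitute y = −x − 5:
2x² + 10x = 0  ⟹  x² + 5x = 0
x = 0 or x = −5, giving (0, −5) and (−5, 0).
|(0, −5) − (−5, 0)| = √((5)² + (−5)²) = 5√2.

5√2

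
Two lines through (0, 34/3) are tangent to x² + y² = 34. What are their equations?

5x − 3y = −34 and 5x + 3y = 34

Let a tangent through (0, 34/3) have slope m. Its distance from (0, 0) must equal √34:
(0m − (−34/3))² = 34(m² + 1)
9m² − 25 = 0, so m = 5/3 or m = −5/3.
With m = 5/3: 5x − 3y = −34. With m = −5/3: 5x + 3y = 34.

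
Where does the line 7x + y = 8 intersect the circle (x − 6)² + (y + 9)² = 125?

Express y = −7x + 8 and substitute into the circle:
50x² − 250x + 200 = 0  ⟹  x² − 5x + 4 = 0
x = 4 or x = 1, giving (4, −20) and (1, 1).

(1, 1) and (4, −20)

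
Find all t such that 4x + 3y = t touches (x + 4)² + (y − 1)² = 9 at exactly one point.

t = −28 or t = 2

Tangency holds when the distance from the centre (−4, 1) to the line equals the radius 3:
|4·(−4) + 3·1 − t| / √25 = 3
|t − (−13)| = 3·5, so t = 2 or t = −28.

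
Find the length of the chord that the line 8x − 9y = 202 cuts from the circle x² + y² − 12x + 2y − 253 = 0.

The distance from (6, −1) to the line is 145/√145, and r² = 290.
Chord = 2√(r² − d²) = 2·√(145) = 2√145.

2√145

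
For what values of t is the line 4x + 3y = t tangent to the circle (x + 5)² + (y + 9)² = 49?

The line touches the circle iff its distance from (−5, −9) is 7:
|4·(−5) + 3·(−9) − t| / √25 = 7
|t − (−47)| = 7·5, so t = −12 or t = −82.

t = −82 or t = −12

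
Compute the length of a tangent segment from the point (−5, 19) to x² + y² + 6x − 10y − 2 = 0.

With centre O = (−3, 5), |OP|² = 200 and r² = 36.
Power of the point: PT² = |PO|² − r² = 164, so PT = 2√41.

2√41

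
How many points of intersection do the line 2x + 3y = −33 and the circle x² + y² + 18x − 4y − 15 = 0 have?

d² = (2·(−9) + 3·2 − (−33))²/13 = 441/13; r² = 100.
Since d² < r², the line cuts the circle twice.

2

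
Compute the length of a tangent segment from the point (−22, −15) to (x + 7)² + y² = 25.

5√17

The centre is (−7, 0) and r = 5. The square of the distance from P to the centre is 225 + 225 = 450.
The tangent meets the radius at right angles, so tangent² = |PO|² − r² = 450 − 25 = 425.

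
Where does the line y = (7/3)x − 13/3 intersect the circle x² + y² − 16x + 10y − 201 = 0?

(−5, −16) and (7, 12)

Express y = (−13 + 7x)/3 and substitute into the circle:
58x² − 116x − 2030 = 0  ⟹  x² − 2x − 35 = 0
x = 7 or x = −5, giving (7, 12) and (−5, −16).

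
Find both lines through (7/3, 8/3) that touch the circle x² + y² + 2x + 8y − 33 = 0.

x + 7y = 21 and x + y = 5

A line y − (8/3) = m(x − (7/3)) is tangent when its distance from (−1, −4) is 5√2:
[m·(−10/3) − (−20/3)]² = 50(m² + 1)
7m² + 8m + 1 = 0, so m = −1/7 or m = −1.
With m = −1/7: x + 7y = 21. With m = −1: x + y = 5.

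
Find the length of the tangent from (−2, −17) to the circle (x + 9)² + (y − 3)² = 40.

Centre (−9, 3), r² = 40. |PO|² = (7)² + (−20)² = 449.
Power of the point: PT² = |PO|² − r² = 409, so PT = √409.

√409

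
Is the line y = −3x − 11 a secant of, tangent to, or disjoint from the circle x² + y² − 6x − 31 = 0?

Substituting the line into the circle gives 10x² + 60x + 90 = 0.
Discriminant = (60)² − 4·10·(90) = 0.
A repeated root: the line is tangent.

tangent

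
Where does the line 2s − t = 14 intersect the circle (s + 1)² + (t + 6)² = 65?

From the line, t = 2s − 14. Substituting:
5s² − 30s = 0  ⟹  s² − 6s = 0
s = 6 or s = 0, giving (6, −2) and (0, −14).

(0, −14) and (6, −2)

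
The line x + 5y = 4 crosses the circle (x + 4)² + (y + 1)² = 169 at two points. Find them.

Express y = (4 − x)/5 and substitute into the circle:
26x² + 182x − 3744 = 0  ⟹  x² + 7x − 144 = 0
x = 9 or x = −16, giving (9, −1) and (−16, 4).

(−16, 4) and (9, −1)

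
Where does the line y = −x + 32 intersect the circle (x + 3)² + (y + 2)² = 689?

(14, 18) and (17, 15)

From the line, y = −x + 32. Substituting:
2x² − 62x + 476 = 0  ⟹  x² − 31x + 238 = 0
x = 17 or x = 14, giving (17, 15) and (14, 18).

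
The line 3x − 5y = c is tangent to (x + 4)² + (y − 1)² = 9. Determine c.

Tangency holds when the distance from the centre (−4, 1) to the line equals the radius 3:
|3·(−4) − 5·1 − c| / √34 = 3
|c − (−17)| = 3√34.

c = −17 ± 3√34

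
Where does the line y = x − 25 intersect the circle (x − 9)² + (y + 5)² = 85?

(11, −14) and (18, −7)

From the line, y = x − 25. Substituting:
2x² − 58x + 396 = 0  ⟹  x² − 29x + 198 = 0
x = 18 or x = 11, giving (18, −7) and (11, −14).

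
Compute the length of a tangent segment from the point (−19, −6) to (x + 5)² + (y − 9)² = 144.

√277

Centre (−5, 9), r² = 144. |PO|² = (−14)² + (−15)² = 421.
Power of the point: PT² = |PO|² − r² = 277, so PT = √277.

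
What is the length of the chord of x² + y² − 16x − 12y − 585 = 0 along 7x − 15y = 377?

√274

Express y = (−377 + 7x)/15 and substitute into the circle:
274x² − 10138x + 78364 = 0  ⟹  x² − 37x + 286 = 0
x = 26 or x = 11, giving (26, −13) and (11, −20).
Chord length = distance between (26, −13) and (11, −20) = √274 = √274.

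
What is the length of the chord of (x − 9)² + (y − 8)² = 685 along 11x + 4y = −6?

The distance from (9, 8) to the line is 137/√137, and r² = 685.
Half the chord is √(r² − d²) = √(548), so the full chord is 4√137.

4√137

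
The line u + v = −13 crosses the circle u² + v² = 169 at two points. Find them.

(−13, 0) and (0, −13)

Substitute v = −u − 13:
2u² + 26u = 0  ⟹  u² + 13u = 0
u = 0 or u = −13, giving (0, −13) and (−13, 0).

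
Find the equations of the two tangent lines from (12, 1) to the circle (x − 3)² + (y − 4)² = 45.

A line y − (1) = m(x − (12)) is tangent when its distance from (3, 4) is 3√5:
(−9m − (3))² = 45(m² + 1)
2m² + 3m − 2 = 0, so m = −2 or m = 1/2.
Through (12, 1) these give 2x + y = 25 and x − 2y = 10.

2x + y = 25 and x − 2y = 10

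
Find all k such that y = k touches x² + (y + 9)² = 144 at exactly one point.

k = −21 or k = 3

For a tangent, require d(centre, line) = r = 12.
|0·0 + 1·(−9) − k| / √1 = 12
|k − (−9)| = 12, so k = 3 or k = −21.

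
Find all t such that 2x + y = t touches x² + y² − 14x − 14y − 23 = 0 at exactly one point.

t = 21 ± 11√5

The line touches the circle iff its distance from (7, 7) is 11:
|2·7 + 1·7 − t| / √5 = 11
|t − (21)| = 11√5.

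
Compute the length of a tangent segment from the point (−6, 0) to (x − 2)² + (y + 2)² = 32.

6

With centre O = (2, −2), |OP|² = 68 and r² = 32.
By the tangent–radius right angle, tangent length = √(|PO|² − r²) = √36 = 6.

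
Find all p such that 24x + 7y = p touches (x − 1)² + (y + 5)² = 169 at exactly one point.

The line touches the circle iff its distance from (1, −5) is 13:
|24·1 + 7·(−5) − p| / √625 = 13
|p − (−11)| = 13·25, so p = 314 or p = −336.

p = −336 or p = 314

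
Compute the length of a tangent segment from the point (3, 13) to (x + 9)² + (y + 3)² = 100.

The centre is (−9, −3) and r = 10. The square of the distance from P to the centre is 144 + 256 = 400.
The tangent meets the radius at right angles, so tangent² = |PO|² − r² = 400 − 100 = 300.

10√3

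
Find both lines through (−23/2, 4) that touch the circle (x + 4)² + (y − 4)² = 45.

2x + y = −19 and 2x − y = −27

Write the tangent as mx − y + (4 − m·(−23/2)) = 0 and set its distance from the centre to 3√5:
[m·(15/2) − (0)]² = 45(m² + 1)
m² − 4 = 0, so m = −2 or m = 2.
With m = −2: 2x + y = −19. With m = 2: 2x − y = −27.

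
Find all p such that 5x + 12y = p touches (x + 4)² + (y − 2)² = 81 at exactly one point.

Tangency holds when the distance from the centre (−4, 2) to the line equals the radius 9:
|5·(−4) + 12·2 − p| / √169 = 9
|p − (4)| = 9·13, so p = 121 or p = −113.

p = −113 or p = 121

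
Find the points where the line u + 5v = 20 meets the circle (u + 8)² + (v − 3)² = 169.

From the line, v = (20 − u)/5. Substituting:
26u² + 390u − 2600 = 0  ⟹  u² + 15u − 100 = 0
u = 5 or u = −20, giving (5, 3) and (−20, 8).

(−20, 8) and (5, 3)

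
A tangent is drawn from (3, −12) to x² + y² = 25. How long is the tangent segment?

The centre is (0, 0) and r = 5. The square of the distance from P to the centre is 9 + 144 = 153.
The tangent meets the radius at right angles, so tangent² = |PO|² − r² = 153 − 25 = 128.

8√2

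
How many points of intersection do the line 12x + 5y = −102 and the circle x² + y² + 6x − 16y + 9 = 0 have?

Substituting the line into the circle gives 169x² + 3558x + 18789 = 0.
Δ = 12659364 − 12701364 = −42000.
No real roots: the line does not meet the circle.

0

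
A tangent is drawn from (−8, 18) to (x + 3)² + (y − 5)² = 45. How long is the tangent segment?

√149

With centre O = (−3, 5), |OP|² = 194 and r² = 45.
The tangent meets the radius at right angles, so tangent² = |PO|² − r² = 194 − 45 = 149.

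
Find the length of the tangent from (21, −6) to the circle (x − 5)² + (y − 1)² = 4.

√301

With centre O = (5, 1), |OP|² = 305 and r² = 4.
By the tangent–radius right angle, tangent length = √(|PO|² − r²) = √301.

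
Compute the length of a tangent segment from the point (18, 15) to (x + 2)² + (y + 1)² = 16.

With centre O = (−2, −1), |OP|² = 656 and r² = 16.
By the tangent–radius right angle, tangent length = √(|PO|² − r²) = √640 = 8√10.

8√10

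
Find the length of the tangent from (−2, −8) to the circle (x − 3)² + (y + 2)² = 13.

4√3

The centre is (3, −2) and r = √13. The square of the distance from P to the centre is 25 + 36 = 61.
By the tangent–radius right angle, tangent length = √(|PO|² − r²) = √48 = 4√3.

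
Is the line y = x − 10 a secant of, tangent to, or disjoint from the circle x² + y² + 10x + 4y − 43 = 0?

disjoint

Centre (−5, −2), r² = 72. Distance² from centre to line = (−13)²/2 = 169/2.
Since d² > r², the line lies outside the circle.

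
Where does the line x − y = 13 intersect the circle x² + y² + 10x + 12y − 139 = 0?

(−7, −20) and (9, −4)

Express y = x − 13 and substitute into the circle:
2x² − 4x − 126 = 0  ⟹  x² − 2x − 63 = 0
x = 9 or x = −7, giving (9, −4) and (−7, −20).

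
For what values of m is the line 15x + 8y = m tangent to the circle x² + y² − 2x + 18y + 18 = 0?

m = −193 or m = 79

The line touches the circle iff its distance from (1, −9) is 8:
|15·1 + 8·(−9) − m| / √289 = 8
|m − (−57)| = 8·17, so m = 79 or m = −193.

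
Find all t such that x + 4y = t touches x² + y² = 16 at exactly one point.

t = ±4√17

The line touches the circle iff its distance from (0, 0) is 4:
|1·0 + 4·0 − t| / √17 = 4
|t| = 4√17.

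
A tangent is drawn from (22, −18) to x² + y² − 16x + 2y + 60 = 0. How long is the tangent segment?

Centre (8, −1), r² = 5. |PO|² = (14)² + (−17)² = 485.
By the tangent–radius right angle, tangent length = √(|PO|² − r²) = √480 = 4√30.

4√30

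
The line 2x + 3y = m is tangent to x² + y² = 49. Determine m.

m = ±7√13

The line touches the circle iff its distance from (0, 0) is 7:
|2·0 + 3·0 − m| / √13 = 7
|m| = 7√13.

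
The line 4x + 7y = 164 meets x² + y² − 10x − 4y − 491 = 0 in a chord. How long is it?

4√65

Express y = (164 − 4x)/7 and substitute into the circle:
65x² − 1690x − 1755 = 0  ⟹  x² − 26x − 27 = 0
x = 27 or x = −1, giving (27, 8) and (−1, 24).
Chord length = distance between (27, 8) and (−1, 24) = √1040 = 4√65.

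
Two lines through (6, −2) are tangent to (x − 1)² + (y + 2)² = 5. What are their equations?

A line y − (−2) = m(x − (6)) is tangent when its distance from (1, −2) is √5:
(−5m − (0))² = 5(m² + 1)
4m² − 1 = 0, so m = 1/2 or m = −1/2.
Through (6, −2) these give x − 2y = 10 and x + 2y = 2.

x − 2y = 10 and x + 2y = 2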